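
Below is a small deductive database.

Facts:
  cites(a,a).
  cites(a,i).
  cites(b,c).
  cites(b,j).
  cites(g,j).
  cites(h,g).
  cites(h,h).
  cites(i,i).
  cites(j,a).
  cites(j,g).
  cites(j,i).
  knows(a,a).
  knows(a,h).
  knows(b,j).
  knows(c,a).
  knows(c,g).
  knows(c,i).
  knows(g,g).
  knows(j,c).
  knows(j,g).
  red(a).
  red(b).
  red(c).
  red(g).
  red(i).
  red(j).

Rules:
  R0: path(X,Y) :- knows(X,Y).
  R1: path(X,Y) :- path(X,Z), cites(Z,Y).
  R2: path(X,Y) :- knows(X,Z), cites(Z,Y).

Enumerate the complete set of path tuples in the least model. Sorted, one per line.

round 1: derive path(a,a) via R0 from knows(a,a)
round 1: derive path(a,h) via R0 from knows(a,h)
round 1: derive path(b,j) via R0 from knows(b,j)
round 1: derive path(c,a) via R0 from knows(c,a)
round 1: derive path(c,g) via R0 from knows(c,g)
round 1: derive path(c,i) via R0 from knows(c,i)
round 1: derive path(g,g) via R0 from knows(g,g)
round 1: derive path(j,c) via R0 from knows(j,c)
round 1: derive path(j,g) via R0 from knows(j,g)
round 1: derive path(a,g) via R2 from knows(a,h), cites(h,g)
round 1: derive path(a,i) via R2 from knows(a,a), cites(a,i)
round 1: derive path(b,a) via R2 from knows(b,j), cites(j,a)
round 1: derive path(b,g) via R2 from knows(b,j), cites(j,g)
round 1: derive path(b,i) via R2 from knows(b,j), cites(j,i)
round 1: derive path(c,j) via R2 from knows(c,g), cites(g,j)
round 1: derive path(g,j) via R2 from knows(g,g), cites(g,j)
round 1: derive path(j,j) via R2 from knows(j,g), cites(g,j)
round 2: derive path(a,j) via R1 from path(a,g), cites(g,j)
round 2: derive path(g,a) via R1 from path(g,j), cites(j,a)
round 2: derive path(g,i) via R1 from path(g,j), cites(j,i)
round 2: derive path(j,a) via R1 from path(j,j), cites(j,a)
round 2: derive path(j,i) via R1 from path(j,j), cites(j,i)

path(a,a)
path(a,g)
path(a,h)
path(a,i)
path(a,j)
path(b,a)
path(b,g)
path(b,i)
path(b,j)
path(c,a)
path(c,g)
path(c,i)
path(c,j)
path(g,a)
path(g,g)
path(g,i)
path(g,j)
path(j,a)
path(j,c)
path(j,g)
path(j,i)
path(j,j)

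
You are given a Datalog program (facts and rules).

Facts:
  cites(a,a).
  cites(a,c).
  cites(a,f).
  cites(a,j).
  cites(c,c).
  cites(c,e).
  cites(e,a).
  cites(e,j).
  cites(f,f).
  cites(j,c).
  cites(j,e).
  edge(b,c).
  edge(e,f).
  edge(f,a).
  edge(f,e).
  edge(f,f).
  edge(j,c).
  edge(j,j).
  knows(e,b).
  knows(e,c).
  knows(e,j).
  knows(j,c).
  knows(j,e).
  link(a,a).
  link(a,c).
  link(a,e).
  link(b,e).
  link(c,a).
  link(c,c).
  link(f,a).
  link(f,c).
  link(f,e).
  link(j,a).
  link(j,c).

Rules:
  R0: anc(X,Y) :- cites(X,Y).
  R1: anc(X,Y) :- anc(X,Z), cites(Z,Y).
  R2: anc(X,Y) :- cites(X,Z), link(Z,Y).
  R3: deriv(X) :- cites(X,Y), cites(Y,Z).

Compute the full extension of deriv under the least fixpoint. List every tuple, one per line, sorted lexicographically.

deriv(a)
deriv(c)
deriv(e)
deriv(f)
deriv(j)

round 1: derive deriv(a) via R3 from cites(a,a), cites(a,a)
round 1: derive deriv(c) via R3 from cites(c,c), cites(c,c)
round 1: derive deriv(e) via R3 from cites(e,a), cites(a,a)
round 1: derive deriv(f) via R3 from cites(f,f), cites(f,f)
round 1: derive deriv(j) via R3 from cites(j,c), cites(c,c)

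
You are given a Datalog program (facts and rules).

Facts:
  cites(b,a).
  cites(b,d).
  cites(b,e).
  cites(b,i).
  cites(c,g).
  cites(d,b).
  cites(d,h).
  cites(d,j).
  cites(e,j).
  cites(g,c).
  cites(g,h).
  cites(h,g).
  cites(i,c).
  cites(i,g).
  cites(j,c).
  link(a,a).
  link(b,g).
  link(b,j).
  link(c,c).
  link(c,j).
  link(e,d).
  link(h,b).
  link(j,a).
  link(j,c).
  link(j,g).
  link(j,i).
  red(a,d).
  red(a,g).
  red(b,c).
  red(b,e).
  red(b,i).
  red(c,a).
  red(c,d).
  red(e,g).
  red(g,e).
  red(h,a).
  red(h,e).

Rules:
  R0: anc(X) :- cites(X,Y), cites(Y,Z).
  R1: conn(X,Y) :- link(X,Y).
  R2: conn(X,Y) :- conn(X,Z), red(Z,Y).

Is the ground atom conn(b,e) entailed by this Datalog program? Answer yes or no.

yes

round 1: derive conn(a,a) via R1 from link(a,a)
round 1: derive conn(b,g) via R1 from link(b,g)
round 1: derive conn(b,j) via R1 from link(b,j)
round 1: derive conn(c,c) via R1 from link(c,c)
round 1: derive conn(c,j) via R1 from link(c,j)
round 1: derive conn(e,d) via R1 from link(e,d)
round 1: derive conn(h,b) via R1 from link(h,b)
round 1: derive conn(j,a) via R1 from link(j,a)
round 1: derive conn(j,c) via R1 from link(j,c)
round 1: derive conn(j,g) via R1 from link(j,g)
round 1: derive conn(j,i) via R1 from link(j,i)
round 2: derive conn(a,d) via R2 from conn(a,a), red(a,d)
round 2: derive conn(a,g) via R2 from conn(a,a), red(a,g)
round 2: derive conn(b,e) via R2 from conn(b,g), red(g,e)
round 2: derive conn(c,a) via R2 from conn(c,c), red(c,a)
round 2: derive conn(c,d) via R2 from conn(c,c), red(c,d)
round 2: derive conn(h,c) via R2 from conn(h,b), red(b,c)
round 2: derive conn(h,e) via R2 from conn(h,b), red(b,e)
round 2: derive conn(h,i) via R2 from conn(h,b), red(b,i)
round 2: derive conn(j,d) via R2 from conn(j,a), red(a,d)
round 2: derive conn(j,e) via R2 from conn(j,g), red(g,e)
round 3: derive conn(a,e) via R2 from conn(a,g), red(g,e)
round 3: derive conn(c,g) via R2 from conn(c,a), red(a,g)
round 3: derive conn(h,a) via R2 from conn(h,c), red(c,a)
round 3: derive conn(h,d) via R2 from conn(h,c), red(c,d)
round 3: derive conn(h,g) via R2 from conn(h,e), red(e,g)
round 4: derive conn(c,e) via R2 from conn(c,g), red(g,e)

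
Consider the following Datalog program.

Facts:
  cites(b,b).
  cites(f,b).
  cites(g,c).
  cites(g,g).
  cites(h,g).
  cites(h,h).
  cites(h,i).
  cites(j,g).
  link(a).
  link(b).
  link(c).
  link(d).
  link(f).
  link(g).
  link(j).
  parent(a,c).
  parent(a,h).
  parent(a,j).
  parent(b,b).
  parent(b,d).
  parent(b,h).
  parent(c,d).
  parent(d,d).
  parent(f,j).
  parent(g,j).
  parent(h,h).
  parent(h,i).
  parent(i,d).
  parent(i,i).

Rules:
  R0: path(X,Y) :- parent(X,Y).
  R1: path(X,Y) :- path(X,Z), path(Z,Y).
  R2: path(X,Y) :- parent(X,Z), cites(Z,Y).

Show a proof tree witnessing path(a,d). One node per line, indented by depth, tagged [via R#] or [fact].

round 1: derive path(a,c) via R0 from parent(a,c)
round 1: derive path(a,h) via R0 from parent(a,h)
round 1: derive path(a,j) via R0 from parent(a,j)
round 1: derive path(b,b) via R0 from parent(b,b)
round 1: derive path(b,d) via R0 from parent(b,d)
round 1: derive path(b,h) via R0 from parent(b,h)
round 1: derive path(c,d) via R0 from parent(c,d)
round 1: derive path(d,d) via R0 from parent(d,d)
round 1: derive path(f,j) via R0 from parent(f,j)
round 1: derive path(g,j) via R0 from parent(g,j)
round 1: derive path(h,h) via R0 from parent(h,h)
round 1: derive path(h,i) via R0 from parent(h,i)
round 1: derive path(i,d) via R0 from parent(i,d)
round 1: derive path(i,i) via R0 from parent(i,i)
round 1: derive path(a,g) via R2 from parent(a,h), cites(h,g)
round 1: derive path(a,i) via R2 from parent(a,h), cites(h,i)
round 1: derive path(b,g) via R2 from parent(b,h), cites(h,g)
round 1: derive path(b,i) via R2 from parent(b,h), cites(h,i)
round 1: derive path(f,g) via R2 from parent(f,j), cites(j,g)
round 1: derive path(g,g) via R2 from parent(g,j), cites(j,g)
round 1: derive path(h,g) via R2 from parent(h,h), cites(h,g)
round 2: derive path(a,d) via R1 from path(a,c), path(c,d)
round 2: derive path(b,j) via R1 from path(b,g), path(g,j)
round 2: derive path(h,d) via R1 from path(h,i), path(i,d)
round 2: derive path(h,j) via R1 from path(h,g), path(g,j)

path(a,d)  [via R1]
  path(a,c)  [via R0]
    parent(a,c)  [fact]
  path(c,d)  [via R0]
    parent(c,d)  [fact]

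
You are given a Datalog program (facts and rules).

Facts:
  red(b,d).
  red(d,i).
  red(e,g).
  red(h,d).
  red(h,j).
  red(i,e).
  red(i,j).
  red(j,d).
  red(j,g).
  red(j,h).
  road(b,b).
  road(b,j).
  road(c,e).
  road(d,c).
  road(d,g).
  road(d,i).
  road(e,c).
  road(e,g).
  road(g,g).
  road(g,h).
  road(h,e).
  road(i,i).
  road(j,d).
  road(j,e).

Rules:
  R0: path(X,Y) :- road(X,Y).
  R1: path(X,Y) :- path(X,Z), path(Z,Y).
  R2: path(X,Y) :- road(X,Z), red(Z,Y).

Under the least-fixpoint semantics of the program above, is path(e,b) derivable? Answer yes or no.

no

round 1: derive path(b,b) via R0 from road(b,b)
round 1: derive path(b,j) via R0 from road(b,j)
round 1: derive path(c,e) via R0 from road(c,e)
round 1: derive path(d,c) via R0 from road(d,c)
round 1: derive path(d,g) via R0 from road(d,g)
round 1: derive path(d,i) via R0 from road(d,i)
round 1: derive path(e,c) via R0 from road(e,c)
round 1: derive path(e,g) via R0 from road(e,g)
round 1: derive path(g,g) via R0 from road(g,g)
round 1: derive path(g,h) via R0 from road(g,h)
round 1: derive path(h,e) via R0 from road(h,e)
round 1: derive path(i,i) via R0 from road(i,i)
round 1: derive path(j,d) via R0 from road(j,d)
round 1: derive path(j,e) via R0 from road(j,e)
round 1: derive path(b,d) via R2 from road(b,b), red(b,d)
round 1: derive path(b,g) via R2 from road(b,j), red(j,g)
round 1: derive path(b,h) via R2 from road(b,j), red(j,h)
round 1: derive path(c,g) via R2 from road(c,e), red(e,g)
round 1: derive path(d,e) via R2 from road(d,i), red(i,e)
round 1: derive path(d,j) via R2 from road(d,i), red(i,j)
round 1: derive path(g,d) via R2 from road(g,h), red(h,d)
round 1: derive path(g,j) via R2 from road(g,h), red(h,j)
round 1: derive path(h,g) via R2 from road(h,e), red(e,g)
round 1: derive path(i,e) via R2 from road(i,i), red(i,e)
round 1: derive path(i,j) via R2 from road(i,i), red(i,j)
round 1: derive path(j,g) via R2 from road(j,e), red(e,g)
round 1: derive path(j,i) via R2 from road(j,d), red(d,i)
round 2: derive path(b,c) via R1 from path(b,d), path(d,c)
round 2: derive path(b,e) via R1 from path(b,d), path(d,e)
round 2: derive path(b,i) via R1 from path(b,d), path(d,i)
round 2: derive path(c,c) via R1 from path(c,e), path(e,c)
round 2: derive path(c,d) via R1 from path(c,g), path(g,d)
round 2: derive path(c,h) via R1 from path(c,g), path(g,h)
round 2: derive path(c,j) via R1 from path(c,g), path(g,j)
round 2: derive path(d,d) via R1 from path(d,g), path(g,d)
round 2: derive path(d,h) via R1 from path(d,g), path(g,h)
round 2: derive path(e,d) via R1 from path(e,g), path(g,d)
round 2: derive path(e,e) via R1 from path(e,c), path(c,e)
round 2: derive path(e,h) via R1 from path(e,g), path(g,h)
round 2: derive path(e,j) via R1 from path(e,g), path(g,j)
round 2: derive path(g,c) via R1 from path(g,d), path(d,c)
round 2: derive path(g,e) via R1 from path(g,d), path(d,e)
round 2: derive path(g,i) via R1 from path(g,d), path(d,i)
round 2: derive path(h,c) via R1 from path(h,e), path(e,c)
round 2: derive path(h,d) via R1 from path(h,g), path(g,d)
round 2: derive path(h,h) via R1 from path(h,g), path(g,h)
round 2: derive path(h,j) via R1 from path(h,g), path(g,j)
round 2: derive path(i,c) via R1 from path(i,e), path(e,c)
round 2: derive path(i,d) via R1 from path(i,j), path(j,d)
round 2: derive path(i,g) via R1 from path(i,e), path(e,g)
round 2: derive path(j,c) via R1 from path(j,d), path(d,c)
round 2: derive path(j,h) via R1 from path(j,g), path(g,h)
round 2: derive path(j,j) via R1 from path(j,d), path(d,j)
round 3: derive path(c,i) via R1 from path(c,d), path(d,i)
round 3: derive path(e,i) via R1 from path(e,d), path(d,i)
round 3: derive path(h,i) via R1 from path(h,d), path(d,i)
round 3: derive path(i,h) via R1 from path(i,c), path(c,h)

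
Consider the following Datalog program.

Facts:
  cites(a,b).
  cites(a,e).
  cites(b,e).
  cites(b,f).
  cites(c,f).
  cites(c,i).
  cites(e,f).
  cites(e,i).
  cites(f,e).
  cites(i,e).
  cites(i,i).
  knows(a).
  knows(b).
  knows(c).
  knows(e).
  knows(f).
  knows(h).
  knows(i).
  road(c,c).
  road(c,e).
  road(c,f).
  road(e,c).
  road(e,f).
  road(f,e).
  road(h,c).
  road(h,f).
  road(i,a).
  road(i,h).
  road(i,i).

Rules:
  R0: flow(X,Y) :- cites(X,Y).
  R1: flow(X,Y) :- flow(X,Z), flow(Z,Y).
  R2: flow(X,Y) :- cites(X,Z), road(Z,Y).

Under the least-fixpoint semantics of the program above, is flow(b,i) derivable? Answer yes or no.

round 1: derive flow(a,b) via R0 from cites(a,b)
round 1: derive flow(a,e) via R0 from cites(a,e)
round 1: derive flow(b,e) via R0 from cites(b,e)
round 1: derive flow(b,f) via R0 from cites(b,f)
round 1: derive flow(c,f) via R0 from cites(c,f)
round 1: derive flow(c,i) via R0 from cites(c,i)
round 1: derive flow(e,f) via R0 from cites(e,f)
round 1: derive flow(e,i) via R0 from cites(e,i)
round 1: derive flow(f,e) via R0 from cites(f,e)
round 1: derive flow(i,e) via R0 from cites(i,e)
round 1: derive flow(i,i) via R0 from cites(i,i)
round 1: derive flow(a,c) via R2 from cites(a,e), road(e,c)
round 1: derive flow(a,f) via R2 from cites(a,e), road(e,f)
round 1: derive flow(b,c) via R2 from cites(b,e), road(e,c)
round 1: derive flow(c,a) via R2 from cites(c,i), road(i,a)
round 1: derive flow(c,e) via R2 from cites(c,f), road(f,e)
round 1: derive flow(c,h) via R2 from cites(c,i), road(i,h)
round 1: derive flow(e,a) via R2 from cites(e,i), road(i,a)
round 1: derive flow(e,e) via R2 from cites(e,f), road(f,e)
round 1: derive flow(e,h) via R2 from cites(e,i), road(i,h)
round 1: derive flow(f,c) via R2 from cites(f,e), road(e,c)
round 1: derive flow(f,f) via R2 from cites(f,e), road(e,f)
round 1: derive flow(i,a) via R2 from cites(i,i), road(i,a)
round 1: derive flow(i,c) via R2 from cites(i,e), road(e,c)
round 1: derive flow(i,f) via R2 from cites(i,e), road(e,f)
round 1: derive flow(i,h) via R2 from cites(i,i), road(i,h)
round 2: derive flow(a,a) via R1 from flow(a,c), flow(c,a)
round 2: derive flow(a,h) via R1 from flow(a,c), flow(c,h)
round 2: derive flow(a,i) via R1 from flow(a,c), flow(c,i)
round 2: derive flow(b,a) via R1 from flow(b,c), flow(c,a)
round 2: derive flow(b,h) via R1 from flow(b,c), flow(c,h)
round 2: derive flow(b,i) via R1 from flow(b,c), flow(c,i)
round 2: derive flow(c,b) via R1 from flow(c,a), flow(a,b)
round 2: derive flow(c,c) via R1 from flow(c,a), flow(a,c)
round 2: derive flow(e,b) via R1 from flow(e,a), flow(a,b)
round 2: derive flow(e,c) via R1 from flow(e,a), flow(a,c)
round 2: derive flow(f,a) via R1 from flow(f,c), flow(c,a)
round 2: derive flow(f,h) via R1 from flow(f,c), flow(c,h)
round 2: derive flow(f,i) via R1 from flow(f,c), flow(c,i)
round 2: derive flow(i,b) via R1 from flow(i,a), flow(a,b)
round 3: derive flow(b,b) via R1 from flow(b,a), flow(a,b)
round 3: derive flow(f,b) via R1 from flow(f,a), flow(a,b)

yes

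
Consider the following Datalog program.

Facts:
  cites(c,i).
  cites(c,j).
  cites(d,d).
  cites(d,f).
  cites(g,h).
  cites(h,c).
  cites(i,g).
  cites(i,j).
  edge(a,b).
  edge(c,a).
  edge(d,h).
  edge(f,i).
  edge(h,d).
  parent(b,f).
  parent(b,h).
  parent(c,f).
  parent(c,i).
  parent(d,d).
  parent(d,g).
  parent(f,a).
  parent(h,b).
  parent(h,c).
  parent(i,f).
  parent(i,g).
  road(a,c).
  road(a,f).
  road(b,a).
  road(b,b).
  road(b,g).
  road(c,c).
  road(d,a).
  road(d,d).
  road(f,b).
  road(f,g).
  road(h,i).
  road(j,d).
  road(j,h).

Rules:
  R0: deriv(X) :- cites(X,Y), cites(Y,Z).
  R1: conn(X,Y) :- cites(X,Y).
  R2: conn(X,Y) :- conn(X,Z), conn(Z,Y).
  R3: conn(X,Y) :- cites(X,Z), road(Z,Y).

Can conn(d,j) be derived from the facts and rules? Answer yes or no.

yes

round 1: derive conn(c,i) via R1 from cites(c,i)
round 1: derive conn(c,j) via R1 from cites(c,j)
round 1: derive conn(d,d) via R1 from cites(d,d)
round 1: derive conn(d,f) via R1 from cites(d,f)
round 1: derive conn(g,h) via R1 from cites(g,h)
round 1: derive conn(h,c) via R1 from cites(h,c)
round 1: derive conn(i,g) via R1 from cites(i,g)
round 1: derive conn(i,j) via R1 from cites(i,j)
round 1: derive conn(c,d) via R3 from cites(c,j), road(j,d)
round 1: derive conn(c,h) via R3 from cites(c,j), road(j,h)
round 1: derive conn(d,a) via R3 from cites(d,d), road(d,a)
round 1: derive conn(d,b) via R3 from cites(d,f), road(f,b)
round 1: derive conn(d,g) via R3 from cites(d,f), road(f,g)
round 1: derive conn(g,i) via R3 from cites(g,h), road(h,i)
round 1: derive conn(i,d) via R3 from cites(i,j), road(j,d)
round 1: derive conn(i,h) via R3 from cites(i,j), road(j,h)
round 2: derive conn(c,a) via R2 from conn(c,d), conn(d,a)
round 2: derive conn(c,b) via R2 from conn(c,d), conn(d,b)
round 2: derive conn(c,c) via R2 from conn(c,h), conn(h,c)
round 2: derive conn(c,f) via R2 from conn(c,d), conn(d,f)
round 2: derive conn(c,g) via R2 from conn(c,d), conn(d,g)
round 2: derive conn(d,h) via R2 from conn(d,g), conn(g,h)
round 2: derive conn(d,i) via R2 from conn(d,g), conn(g,i)
round 2: derive conn(g,c) via R2 from conn(g,h), conn(h,c)
round 2: derive conn(g,d) via R2 from conn(g,i), conn(i,d)
round 2: derive conn(g,g) via R2 from conn(g,i), conn(i,g)
round 2: derive conn(g,j) via R2 from conn(g,i), conn(i,j)
round 2: derive conn(h,d) via R2 from conn(h,c), conn(c,d)
round 2: derive conn(h,h) via R2 from conn(h,c), conn(c,h)
round 2: derive conn(h,i) via R2 from conn(h,c), conn(c,i)
round 2: derive conn(h,j) via R2 from conn(h,c), conn(c,j)
round 2: derive conn(i,a) via R2 from conn(i,d), conn(d,a)
round 2: derive conn(i,b) via R2 from conn(i,d), conn(d,b)
round 2: derive conn(i,c) via R2 from conn(i,h), conn(h,c)
round 2: derive conn(i,f) via R2 from conn(i,d), conn(d,f)
round 2: derive conn(i,i) via R2 from conn(i,g), conn(g,i)
round 3: derive conn(d,c) via R2 from conn(d,g), conn(g,c)
round 3: derive conn(d,j) via R2 from conn(d,g), conn(g,j)
round 3: derive conn(g,a) via R2 from conn(g,c), conn(c,a)
round 3: derive conn(g,b) via R2 from conn(g,c), conn(c,b)
round 3: derive conn(g,f) via R2 from conn(g,c), conn(c,f)
round 3: derive conn(h,a) via R2 from conn(h,c), conn(c,a)
round 3: derive conn(h,b) via R2 from conn(h,c), conn(c,b)
round 3: derive conn(h,f) via R2 from conn(h,c), conn(c,f)
round 3: derive conn(h,g) via R2 from conn(h,c), conn(c,g)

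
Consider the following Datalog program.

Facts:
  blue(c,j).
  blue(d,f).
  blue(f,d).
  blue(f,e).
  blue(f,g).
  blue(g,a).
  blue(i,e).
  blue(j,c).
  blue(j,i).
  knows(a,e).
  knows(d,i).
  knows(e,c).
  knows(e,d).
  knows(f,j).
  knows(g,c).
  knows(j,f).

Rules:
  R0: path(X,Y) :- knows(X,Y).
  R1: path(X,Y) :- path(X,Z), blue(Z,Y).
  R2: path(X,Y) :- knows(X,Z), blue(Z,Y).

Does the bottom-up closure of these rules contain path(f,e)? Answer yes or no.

round 1: derive path(a,e) via R0 from knows(a,e)
round 1: derive path(d,i) via R0 from knows(d,i)
round 1: derive path(e,c) via R0 from knows(e,c)
round 1: derive path(e,d) via R0 from knows(e,d)
round 1: derive path(f,j) via R0 from knows(f,j)
round 1: derive path(g,c) via R0 from knows(g,c)
round 1: derive path(j,f) via R0 from knows(j,f)
round 1: derive path(d,e) via R2 from knows(d,i), blue(i,e)
round 1: derive path(e,f) via R2 from knows(e,d), blue(d,f)
round 1: derive path(e,j) via R2 from knows(e,c), blue(c,j)
round 1: derive path(f,c) via R2 from knows(f,j), blue(j,c)
round 1: derive path(f,i) via R2 from knows(f,j), blue(j,i)
round 1: derive path(g,j) via R2 from knows(g,c), blue(c,j)
round 1: derive path(j,d) via R2 from knows(j,f), blue(f,d)
round 1: derive path(j,e) via R2 from knows(j,f), blue(f,e)
round 1: derive path(j,g) via R2 from knows(j,f), blue(f,g)
round 2: derive path(e,e) via R1 from path(e,f), blue(f,e)
round 2: derive path(e,g) via R1 from path(e,f), blue(f,g)
round 2: derive path(e,i) via R1 from path(e,j), blue(j,i)
round 2: derive path(f,e) via R1 from path(f,i), blue(i,e)
round 2: derive path(g,i) via R1 from path(g,j), blue(j,i)
round 2: derive path(j,a) via R1 from path(j,g), blue(g,a)
round 3: derive path(e,a) via R1 from path(e,g), blue(g,a)
round 3: derive path(g,e) via R1 from path(g,i), blue(i,e)

yes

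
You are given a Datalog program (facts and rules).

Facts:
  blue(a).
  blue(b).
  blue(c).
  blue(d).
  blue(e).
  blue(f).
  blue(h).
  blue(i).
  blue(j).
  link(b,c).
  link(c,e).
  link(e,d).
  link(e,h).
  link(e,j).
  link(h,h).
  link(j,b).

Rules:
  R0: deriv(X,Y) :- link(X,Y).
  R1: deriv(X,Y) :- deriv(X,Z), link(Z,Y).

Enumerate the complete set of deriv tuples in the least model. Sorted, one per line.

deriv(b,b)
deriv(b,c)
deriv(b,d)
deriv(b,e)
deriv(b,h)
deriv(b,j)
deriv(c,b)
deriv(c,c)
deriv(c,d)
deriv(c,e)
deriv(c,h)
deriv(c,j)
deriv(e,b)
deriv(e,c)
deriv(e,d)
deriv(e,e)
deriv(e,h)
deriv(e,j)
deriv(h,h)
deriv(j,b)
deriv(j,c)
deriv(j,d)
deriv(j,e)
deriv(j,h)
deriv(j,j)

round 1: derive deriv(b,c) via R0 from link(b,c)
round 1: derive deriv(c,e) via R0 from link(c,e)
round 1: derive deriv(e,d) via R0 from link(e,d)
round 1: derive deriv(e,h) via R0 from link(e,h)
round 1: derive deriv(e,j) via R0 from link(e,j)
round 1: derive deriv(h,h) via R0 from link(h,h)
round 1: derive deriv(j,b) via R0 from link(j,b)
round 2: derive deriv(b,e) via R1 from deriv(b,c), link(c,e)
round 2: derive deriv(c,d) via R1 from deriv(c,e), link(e,d)
round 2: derive deriv(c,h) via R1 from deriv(c,e), link(e,h)
round 2: derive deriv(c,j) via R1 from deriv(c,e), link(e,j)
round 2: derive deriv(e,b) via R1 from deriv(e,j), link(j,b)
round 2: derive deriv(j,c) via R1 from deriv(j,b), link(b,c)
round 3: derive deriv(b,d) via R1 from deriv(b,e), link(e,d)
round 3: derive deriv(b,h) via R1 from deriv(b,e), link(e,h)
round 3: derive deriv(b,j) via R1 from deriv(b,e), link(e,j)
round 3: derive deriv(c,b) via R1 from deriv(c,j), link(j,b)
round 3: derive deriv(e,c) via R1 from deriv(e,b), link(b,c)
round 3: derive deriv(j,e) via R1 from deriv(j,c), link(c,e)
round 4: derive deriv(b,b) via R1 from deriv(b,j), link(j,b)
round 4: derive deriv(c,c) via R1 from deriv(c,b), link(b,c)
round 4: derive deriv(e,e) via R1 from deriv(e,c), link(c,e)
round 4: derive deriv(j,d) via R1 from deriv(j,e), link(e,d)
round 4: derive deriv(j,h) via R1 from deriv(j,e), link(e,h)
round 4: derive deriv(j,j) via R1 from deriv(j,e), link(e,j)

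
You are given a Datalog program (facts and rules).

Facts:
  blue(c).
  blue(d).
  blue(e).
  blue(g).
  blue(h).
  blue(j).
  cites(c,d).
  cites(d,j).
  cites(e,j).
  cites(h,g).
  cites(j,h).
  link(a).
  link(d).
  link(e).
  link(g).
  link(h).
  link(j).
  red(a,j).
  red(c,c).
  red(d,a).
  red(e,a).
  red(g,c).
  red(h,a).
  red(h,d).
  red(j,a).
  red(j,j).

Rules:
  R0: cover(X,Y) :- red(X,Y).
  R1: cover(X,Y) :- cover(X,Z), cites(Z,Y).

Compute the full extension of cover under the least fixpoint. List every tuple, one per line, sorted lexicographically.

cover(a,g)
cover(a,h)
cover(a,j)
cover(c,c)
cover(c,d)
cover(c,g)
cover(c,h)
cover(c,j)
cover(d,a)
cover(e,a)
cover(g,c)
cover(g,d)
cover(g,g)
cover(g,h)
cover(g,j)
cover(h,a)
cover(h,d)
cover(h,g)
cover(h,h)
cover(h,j)
cover(j,a)
cover(j,g)
cover(j,h)
cover(j,j)

round 1: derive cover(a,j) via R0 from red(a,j)
round 1: derive cover(c,c) via R0 from red(c,c)
round 1: derive cover(d,a) via R0 from red(d,a)
round 1: derive cover(e,a) via R0 from red(e,a)
round 1: derive cover(g,c) via R0 from red(g,c)
round 1: derive cover(h,a) via R0 from red(h,a)
round 1: derive cover(h,d) via R0 from red(h,d)
round 1: derive cover(j,a) via R0 from red(j,a)
round 1: derive cover(j,j) via R0 from red(j,j)
round 2: derive cover(a,h) via R1 from cover(a,j), cites(j,h)
round 2: derive cover(c,d) via R1 from cover(c,c), cites(c,d)
round 2: derive cover(g,d) via R1 from cover(g,c), cites(c,d)
round 2: derive cover(h,j) via R1 from cover(h,d), cites(d,j)
round 2: derive cover(j,h) via R1 from cover(j,j), cites(j,h)
round 3: derive cover(a,g) via R1 from cover(a,h), cites(h,g)
round 3: derive cover(c,j) via R1 from cover(c,d), cites(d,j)
round 3: derive cover(g,j) via R1 from cover(g,d), cites(d,j)
round 3: derive cover(h,h) via R1 from cover(h,j), cites(j,h)
round 3: derive cover(j,g) via R1 from cover(j,h), cites(h,g)
round 4: derive cover(c,h) via R1 from cover(c,j), cites(j,h)
round 4: derive cover(g,h) via R1 from cover(g,j), cites(j,h)
round 4: derive cover(h,g) via R1 from cover(h,h), cites(h,g)
round 5: derive cover(c,g) via R1 from cover(c,h), cites(h,g)
round 5: derive cover(g,g) via R1 from cover(g,h), cites(h,g)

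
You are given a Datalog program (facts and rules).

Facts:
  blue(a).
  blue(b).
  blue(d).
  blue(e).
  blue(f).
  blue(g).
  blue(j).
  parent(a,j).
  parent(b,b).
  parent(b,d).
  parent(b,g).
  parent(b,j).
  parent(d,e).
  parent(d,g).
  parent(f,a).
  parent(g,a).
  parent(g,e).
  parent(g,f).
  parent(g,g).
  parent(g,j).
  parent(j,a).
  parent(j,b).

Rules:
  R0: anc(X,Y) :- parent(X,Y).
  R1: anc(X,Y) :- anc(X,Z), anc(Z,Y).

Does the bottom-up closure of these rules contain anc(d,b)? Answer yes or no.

round 1: derive anc(a,j) via R0 from parent(a,j)
round 1: derive anc(b,b) via R0 from parent(b,b)
round 1: derive anc(b,d) via R0 from parent(b,d)
round 1: derive anc(b,g) via R0 from parent(b,g)
round 1: derive anc(b,j) via R0 from parent(b,j)
round 1: derive anc(d,e) via R0 from parent(d,e)
round 1: derive anc(d,g) via R0 from parent(d,g)
round 1: derive anc(f,a) via R0 from parent(f,a)
round 1: derive anc(g,a) via R0 from parent(g,a)
round 1: derive anc(g,e) via R0 from parent(g,e)
round 1: derive anc(g,f) via R0 from parent(g,f)
round 1: derive anc(g,g) via R0 from parent(g,g)
round 1: derive anc(g,j) via R0 from parent(g,j)
round 1: derive anc(j,a) via R0 from parent(j,a)
round 1: derive anc(j,b) via R0 from parent(j,b)
round 2: derive anc(a,a) via R1 from anc(a,j), anc(j,a)
round 2: derive anc(a,b) via R1 from anc(a,j), anc(j,b)
round 2: derive anc(b,a) via R1 from anc(b,g), anc(g,a)
round 2: derive anc(b,e) via R1 from anc(b,d), anc(d,e)
round 2: derive anc(b,f) via R1 from anc(b,g), anc(g,f)
round 2: derive anc(d,a) via R1 from anc(d,g), anc(g,a)
round 2: derive anc(d,f) via R1 from anc(d,g), anc(g,f)
round 2: derive anc(d,j) via R1 from anc(d,g), anc(g,j)
round 2: derive anc(f,j) via R1 from anc(f,a), anc(a,j)
round 2: derive anc(g,b) via R1 from anc(g,j), anc(j,b)
round 2: derive anc(j,d) via R1 from anc(j,b), anc(b,d)
round 2: derive anc(j,g) via R1 from anc(j,b), anc(b,g)
round 2: derive anc(j,j) via R1 from anc(j,a), anc(a,j)
round 3: derive anc(a,d) via R1 from anc(a,b), anc(b,d)
round 3: derive anc(a,e) via R1 from anc(a,b), anc(b,e)
round 3: derive anc(a,f) via R1 from anc(a,b), anc(b,f)
round 3: derive anc(a,g) via R1 from anc(a,b), anc(b,g)
round 3: derive anc(d,b) via R1 from anc(d,a), anc(a,b)
round 3: derive anc(d,d) via R1 from anc(d,j), anc(j,d)
round 3: derive anc(f,b) via R1 from anc(f,a), anc(a,b)
round 3: derive anc(f,d) via R1 from anc(f,j), anc(j,d)
round 3: derive anc(f,g) via R1 from anc(f,j), anc(j,g)
round 3: derive anc(g,d) via R1 from anc(g,b), anc(b,d)
round 3: derive anc(j,e) via R1 from anc(j,b), anc(b,e)
round 3: derive anc(j,f) via R1 from anc(j,b), anc(b,f)
round 4: derive anc(f,e) via R1 from anc(f,a), anc(a,e)
round 4: derive anc(f,f) via R1 from anc(f,a), anc(a,f)

yes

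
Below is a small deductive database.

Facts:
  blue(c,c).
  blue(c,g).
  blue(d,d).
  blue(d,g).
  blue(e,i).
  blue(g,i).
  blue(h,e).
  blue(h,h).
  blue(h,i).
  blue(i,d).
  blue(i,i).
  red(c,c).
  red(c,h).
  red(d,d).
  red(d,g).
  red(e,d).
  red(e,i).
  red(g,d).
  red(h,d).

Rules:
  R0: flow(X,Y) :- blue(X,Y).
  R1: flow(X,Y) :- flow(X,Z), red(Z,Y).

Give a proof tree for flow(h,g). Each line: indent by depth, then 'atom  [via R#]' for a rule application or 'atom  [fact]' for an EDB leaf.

flow(h,g)  [via R1]
  flow(h,d)  [via R1]
    flow(h,e)  [via R0]
      blue(h,e)  [fact]
    red(e,d)  [fact]
  red(d,g)  [fact]

round 1: derive flow(c,c) via R0 from blue(c,c)
round 1: derive flow(c,g) via R0 from blue(c,g)
round 1: derive flow(d,d) via R0 from blue(d,d)
round 1: derive flow(d,g) via R0 from blue(d,g)
round 1: derive flow(e,i) via R0 from blue(e,i)
round 1: derive flow(g,i) via R0 from blue(g,i)
round 1: derive flow(h,e) via R0 from blue(h,e)
round 1: derive flow(h,h) via R0 from blue(h,h)
round 1: derive flow(h,i) via R0 from blue(h,i)
round 1: derive flow(i,d) via R0 from blue(i,d)
round 1: derive flow(i,i) via R0 from blue(i,i)
round 2: derive flow(c,d) via R1 from flow(c,g), red(g,d)
round 2: derive flow(c,h) via R1 from flow(c,c), red(c,h)
round 2: derive flow(h,d) via R1 from flow(h,e), red(e,d)
round 2: derive flow(i,g) via R1 from flow(i,d), red(d,g)
round 3: derive flow(h,g) via R1 from flow(h,d), red(d,g)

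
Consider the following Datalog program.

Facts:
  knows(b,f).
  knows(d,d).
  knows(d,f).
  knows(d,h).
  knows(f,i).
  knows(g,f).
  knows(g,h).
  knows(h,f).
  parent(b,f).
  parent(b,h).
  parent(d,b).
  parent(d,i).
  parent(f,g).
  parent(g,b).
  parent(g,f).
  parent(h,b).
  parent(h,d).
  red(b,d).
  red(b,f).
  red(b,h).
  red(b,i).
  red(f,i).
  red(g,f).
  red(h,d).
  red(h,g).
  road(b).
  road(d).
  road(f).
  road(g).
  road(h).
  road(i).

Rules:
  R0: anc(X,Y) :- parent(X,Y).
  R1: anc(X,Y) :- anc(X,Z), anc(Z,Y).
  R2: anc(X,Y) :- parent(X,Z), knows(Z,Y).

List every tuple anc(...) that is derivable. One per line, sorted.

anc(b,b)
anc(b,d)
anc(b,f)
anc(b,g)
anc(b,h)
anc(b,i)
anc(d,b)
anc(d,d)
anc(d,f)
anc(d,g)
anc(d,h)
anc(d,i)
anc(f,b)
anc(f,d)
anc(f,f)
anc(f,g)
anc(f,h)
anc(f,i)
anc(g,b)
anc(g,d)
anc(g,f)
anc(g,g)
anc(g,h)
anc(g,i)
anc(h,b)
anc(h,d)
anc(h,f)
anc(h,g)
anc(h,h)
anc(h,i)

round 1: derive anc(b,f) via R0 from parent(b,f)
round 1: derive anc(b,h) via R0 from parent(b,h)
round 1: derive anc(d,b) via R0 from parent(d,b)
round 1: derive anc(d,i) via R0 from parent(d,i)
round 1: derive anc(f,g) via R0 from parent(f,g)
round 1: derive anc(g,b) via R0 from parent(g,b)
round 1: derive anc(g,f) via R0 from parent(g,f)
round 1: derive anc(h,b) via R0 from parent(h,b)
round 1: derive anc(h,d) via R0 from parent(h,d)
round 1: derive anc(b,i) via R2 from parent(b,f), knows(f,i)
round 1: derive anc(d,f) via R2 from parent(d,b), knows(b,f)
round 1: derive anc(f,f) via R2 from parent(f,g), knows(g,f)
round 1: derive anc(f,h) via R2 from parent(f,g), knows(g,h)
round 1: derive anc(g,i) via R2 from parent(g,f), knows(f,i)
round 1: derive anc(h,f) via R2 from parent(h,b), knows(b,f)
round 1: derive anc(h,h) via R2 from parent(h,d), knows(d,h)
round 2: derive anc(b,b) via R1 from anc(b,h), anc(h,b)
round 2: derive anc(b,d) via R1 from anc(b,h), anc(h,d)
round 2: derive anc(b,g) via R1 from anc(b,f), anc(f,g)
round 2: derive anc(d,g) via R1 from anc(d,f), anc(f,g)
round 2: derive anc(d,h) via R1 from anc(d,b), anc(b,h)
round 2: derive anc(f,b) via R1 from anc(f,g), anc(g,b)
round 2: derive anc(f,d) via R1 from anc(f,h), anc(h,d)
round 2: derive anc(f,i) via R1 from anc(f,g), anc(g,i)
round 2: derive anc(g,g) via R1 from anc(g,f), anc(f,g)
round 2: derive anc(g,h) via R1 from anc(g,b), anc(b,h)
round 2: derive anc(h,g) via R1 from anc(h,f), anc(f,g)
round 2: derive anc(h,i) via R1 from anc(h,b), anc(b,i)
round 3: derive anc(d,d) via R1 from anc(d,b), anc(b,d)
round 3: derive anc(g,d) via R1 from anc(g,b), anc(b,d)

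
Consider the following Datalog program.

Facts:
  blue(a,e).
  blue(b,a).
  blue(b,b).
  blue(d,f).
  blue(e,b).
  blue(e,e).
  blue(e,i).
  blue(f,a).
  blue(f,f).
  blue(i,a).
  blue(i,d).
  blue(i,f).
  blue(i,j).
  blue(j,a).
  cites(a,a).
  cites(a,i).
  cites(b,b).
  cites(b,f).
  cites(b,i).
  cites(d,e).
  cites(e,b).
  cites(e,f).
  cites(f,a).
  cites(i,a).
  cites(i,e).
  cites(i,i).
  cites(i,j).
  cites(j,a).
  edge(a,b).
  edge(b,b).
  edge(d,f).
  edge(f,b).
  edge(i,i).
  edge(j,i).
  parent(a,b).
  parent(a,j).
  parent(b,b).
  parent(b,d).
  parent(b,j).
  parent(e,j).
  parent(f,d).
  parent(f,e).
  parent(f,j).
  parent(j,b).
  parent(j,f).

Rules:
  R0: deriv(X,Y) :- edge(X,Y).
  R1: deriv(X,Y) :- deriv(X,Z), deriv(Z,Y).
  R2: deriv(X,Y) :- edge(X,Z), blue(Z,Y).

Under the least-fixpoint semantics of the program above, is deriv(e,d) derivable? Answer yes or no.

no

round 1: derive deriv(a,b) via R0 from edge(a,b)
round 1: derive deriv(b,b) via R0 from edge(b,b)
round 1: derive deriv(d,f) via R0 from edge(d,f)
round 1: derive deriv(f,b) via R0 from edge(f,b)
round 1: derive deriv(i,i) via R0 from edge(i,i)
round 1: derive deriv(j,i) via R0 from edge(j,i)
round 1: derive deriv(a,a) via R2 from edge(a,b), blue(b,a)
round 1: derive deriv(b,a) via R2 from edge(b,b), blue(b,a)
round 1: derive deriv(d,a) via R2 from edge(d,f), blue(f,a)
round 1: derive deriv(f,a) via R2 from edge(f,b), blue(b,a)
round 1: derive deriv(i,a) via R2 from edge(i,i), blue(i,a)
round 1: derive deriv(i,d) via R2 from edge(i,i), blue(i,d)
round 1: derive deriv(i,f) via R2 from edge(i,i), blue(i,f)
round 1: derive deriv(i,j) via R2 from edge(i,i), blue(i,j)
round 1: derive deriv(j,a) via R2 from edge(j,i), blue(i,a)
round 1: derive deriv(j,d) via R2 from edge(j,i), blue(i,d)
round 1: derive deriv(j,f) via R2 from edge(j,i), blue(i,f)
round 1: derive deriv(j,j) via R2 from edge(j,i), blue(i,j)
round 2: derive deriv(d,b) via R1 from deriv(d,a), deriv(a,b)
round 2: derive deriv(i,b) via R1 from deriv(i,a), deriv(a,b)
round 2: derive deriv(j,b) via R1 from deriv(j,a), deriv(a,b)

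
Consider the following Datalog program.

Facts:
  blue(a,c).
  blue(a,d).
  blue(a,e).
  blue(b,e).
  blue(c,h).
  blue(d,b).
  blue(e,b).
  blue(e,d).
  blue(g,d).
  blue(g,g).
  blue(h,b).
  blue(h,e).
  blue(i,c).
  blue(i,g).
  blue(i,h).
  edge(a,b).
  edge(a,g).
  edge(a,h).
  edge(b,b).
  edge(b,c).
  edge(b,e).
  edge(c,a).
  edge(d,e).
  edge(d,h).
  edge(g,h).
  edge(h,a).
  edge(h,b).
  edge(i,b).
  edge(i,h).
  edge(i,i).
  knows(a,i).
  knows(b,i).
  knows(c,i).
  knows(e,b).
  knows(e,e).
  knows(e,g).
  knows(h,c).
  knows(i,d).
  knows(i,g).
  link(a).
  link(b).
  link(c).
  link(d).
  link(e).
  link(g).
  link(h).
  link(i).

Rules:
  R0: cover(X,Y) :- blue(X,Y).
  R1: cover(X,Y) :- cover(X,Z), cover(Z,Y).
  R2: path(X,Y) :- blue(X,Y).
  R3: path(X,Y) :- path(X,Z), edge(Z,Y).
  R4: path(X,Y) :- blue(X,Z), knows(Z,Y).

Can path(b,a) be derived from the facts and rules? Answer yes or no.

yes

round 1: derive path(a,c) via R2 from blue(a,c)
round 1: derive path(a,d) via R2 from blue(a,d)
round 1: derive path(a,e) via R2 from blue(a,e)
round 1: derive path(b,e) via R2 from blue(b,e)
round 1: derive path(c,h) via R2 from blue(c,h)
round 1: derive path(d,b) via R2 from blue(d,b)
round 1: derive path(e,b) via R2 from blue(e,b)
round 1: derive path(e,d) via R2 from blue(e,d)
round 1: derive path(g,d) via R2 from blue(g,d)
round 1: derive path(g,g) via R2 from blue(g,g)
round 1: derive path(h,b) via R2 from blue(h,b)
round 1: derive path(h,e) via R2 from blue(h,e)
round 1: derive path(i,c) via R2 from blue(i,c)
round 1: derive path(i,g) via R2 from blue(i,g)
round 1: derive path(i,h) via R2 from blue(i,h)
round 1: derive path(a,b) via R4 from blue(a,e), knows(e,b)
round 1: derive path(a,g) via R4 from blue(a,e), knows(e,g)
round 1: derive path(a,i) via R4 from blue(a,c), knows(c,i)
round 1: derive path(b,b) via R4 from blue(b,e), knows(e,b)
round 1: derive path(b,g) via R4 from blue(b,e), knows(e,g)
round 1: derive path(c,c) via R4 from blue(c,h), knows(h,c)
round 1: derive path(d,i) via R4 from blue(d,b), knows(b,i)
round 1: derive path(e,i) via R4 from blue(e,b), knows(b,i)
round 1: derive path(h,g) via R4 from blue(h,e), knows(e,g)
round 1: derive path(h,i) via R4 from blue(h,b), knows(b,i)
round 1: derive path(i,i) via R4 from blue(i,c), knows(c,i)
round 2: derive path(a,a) via R3 from path(a,c), edge(c,a)
round 2: derive path(a,h) via R3 from path(a,d), edge(d,h)
round 2: derive path(b,c) via R3 from path(b,b), edge(b,c)
round 2: derive path(b,h) via R3 from path(b,g), edge(g,h)
round 2: derive path(c,a) via R3 from path(c,c), edge(c,a)
round 2: derive path(c,b) via R3 from path(c,h), edge(h,b)
round 2: derive path(d,c) via R3 from path(d,b), edge(b,c)
round 2: derive path(d,e) via R3 from path(d,b), edge(b,e)
round 2: derive path(d,h) via R3 from path(d,i), edge(i,h)
round 2: derive path(e,c) via R3 from path(e,b), edge(b,c)
round 2: derive path(e,e) via R3 from path(e,b), edge(b,e)
round 2: derive path(e,h) via R3 from path(e,d), edge(d,h)
round 2: derive path(g,e) via R3 from path(g,d), edge(d,e)
round 2: derive path(g,h) via R3 from path(g,d), edge(d,h)
round 2: derive path(h,c) via R3 from path(h,b), edge(b,c)
round 2: derive path(h,h) via R3 from path(h,g), edge(g,h)
round 2: derive path(i,a) via R3 from path(i,c), edge(c,a)
round 2: derive path(i,b) via R3 from path(i,h), edge(h,b)
round 3: derive path(b,a) via R3 from path(b,c), edge(c,a)
round 3: derive path(c,e) via R3 from path(c,b), edge(b,e)
round 3: derive path(c,g) via R3 from path(c,a), edge(a,g)
round 3: derive path(d,a) via R3 from path(d,c), edge(c,a)
round 3: derive path(e,a) via R3 from path(e,c), edge(c,a)
round 3: derive path(g,a) via R3 from path(g,h), edge(h,a)
round 3: derive path(g,b) via R3 from path(g,h), edge(h,b)
round 3: derive path(h,a) via R3 from path(h,c), edge(c,a)
round 3: derive path(i,e) via R3 from path(i,b), edge(b,e)
round 4: derive path(d,g) via R3 from path(d,a), edge(a,g)
round 4: derive path(e,g) via R3 from path(e,a), edge(a,g)
round 4: derive path(g,c) via R3 from path(g,b), edge(b,c)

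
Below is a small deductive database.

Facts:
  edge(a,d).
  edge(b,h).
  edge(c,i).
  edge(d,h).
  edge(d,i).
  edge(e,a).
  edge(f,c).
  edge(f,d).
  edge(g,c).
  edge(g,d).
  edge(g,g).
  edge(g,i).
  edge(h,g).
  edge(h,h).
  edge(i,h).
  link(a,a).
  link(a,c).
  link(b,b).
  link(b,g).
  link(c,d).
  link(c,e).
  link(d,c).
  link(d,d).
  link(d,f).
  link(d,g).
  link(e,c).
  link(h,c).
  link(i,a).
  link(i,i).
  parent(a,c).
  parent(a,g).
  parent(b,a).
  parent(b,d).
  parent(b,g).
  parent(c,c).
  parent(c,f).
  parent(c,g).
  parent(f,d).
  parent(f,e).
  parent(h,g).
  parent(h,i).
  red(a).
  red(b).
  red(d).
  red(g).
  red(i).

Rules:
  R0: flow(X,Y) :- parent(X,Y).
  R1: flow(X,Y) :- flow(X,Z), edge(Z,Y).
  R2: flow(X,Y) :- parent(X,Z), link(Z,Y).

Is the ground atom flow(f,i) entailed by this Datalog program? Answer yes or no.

round 1: derive flow(a,c) via R0 from parent(a,c)
round 1: derive flow(a,g) via R0 from parent(a,g)
round 1: derive flow(b,a) via R0 from parent(b,a)
round 1: derive flow(b,d) via R0 from parent(b,d)
round 1: derive flow(b,g) via R0 from parent(b,g)
round 1: derive flow(c,c) via R0 from parent(c,c)
round 1: derive flow(c,f) via R0 from parent(c,f)
round 1: derive flow(c,g) via R0 from parent(c,g)
round 1: derive flow(f,d) via R0 from parent(f,d)
round 1: derive flow(f,e) via R0 from parent(f,e)
round 1: derive flow(h,g) via R0 from parent(h,g)
round 1: derive flow(h,i) via R0 from parent(h,i)
round 1: derive flow(a,d) via R2 from parent(a,c), link(c,d)
round 1: derive flow(a,e) via R2 from parent(a,c), link(c,e)
round 1: derive flow(b,c) via R2 from parent(b,a), link(a,c)
round 1: derive flow(b,f) via R2 from parent(b,d), link(d,f)
round 1: derive flow(c,d) via R2 from parent(c,c), link(c,d)
round 1: derive flow(c,e) via R2 from parent(c,c), link(c,e)
round 1: derive flow(f,c) via R2 from parent(f,d), link(d,c)
round 1: derive flow(f,f) via R2 from parent(f,d), link(d,f)
round 1: derive flow(f,g) via R2 from parent(f,d), link(d,g)
round 1: derive flow(h,a) via R2 from parent(h,i), link(i,a)
round 2: derive flow(a,a) via R1 from flow(a,e), edge(e,a)
round 2: derive flow(a,h) via R1 from flow(a,d), edge(d,h)
round 2: derive flow(a,i) via R1 from flow(a,c), edge(c,i)
round 2: derive flow(b,h) via R1 from flow(b,d), edge(d,h)
round 2: derive flow(b,i) via R1 from flow(b,c), edge(c,i)
round 2: derive flow(c,a) via R1 from flow(c,e), edge(e,a)
round 2: derive flow(c,h) via R1 from flow(c,d), edge(d,h)
round 2: derive flow(c,i) via R1 from flow(c,c), edge(c,i)
round 2: derive flow(f,a) via R1 from flow(f,e), edge(e,a)
round 2: derive flow(f,h) via R1 from flow(f,d), edge(d,h)
round 2: derive flow(f,i) via R1 from flow(f,c), edge(c,i)
round 2: derive flow(h,c) via R1 from flow(h,g), edge(g,c)
round 2: derive flow(h,d) via R1 from flow(h,a), edge(a,d)
round 2: derive flow(h,h) via R1 from flow(h,i), edge(i,h)

yes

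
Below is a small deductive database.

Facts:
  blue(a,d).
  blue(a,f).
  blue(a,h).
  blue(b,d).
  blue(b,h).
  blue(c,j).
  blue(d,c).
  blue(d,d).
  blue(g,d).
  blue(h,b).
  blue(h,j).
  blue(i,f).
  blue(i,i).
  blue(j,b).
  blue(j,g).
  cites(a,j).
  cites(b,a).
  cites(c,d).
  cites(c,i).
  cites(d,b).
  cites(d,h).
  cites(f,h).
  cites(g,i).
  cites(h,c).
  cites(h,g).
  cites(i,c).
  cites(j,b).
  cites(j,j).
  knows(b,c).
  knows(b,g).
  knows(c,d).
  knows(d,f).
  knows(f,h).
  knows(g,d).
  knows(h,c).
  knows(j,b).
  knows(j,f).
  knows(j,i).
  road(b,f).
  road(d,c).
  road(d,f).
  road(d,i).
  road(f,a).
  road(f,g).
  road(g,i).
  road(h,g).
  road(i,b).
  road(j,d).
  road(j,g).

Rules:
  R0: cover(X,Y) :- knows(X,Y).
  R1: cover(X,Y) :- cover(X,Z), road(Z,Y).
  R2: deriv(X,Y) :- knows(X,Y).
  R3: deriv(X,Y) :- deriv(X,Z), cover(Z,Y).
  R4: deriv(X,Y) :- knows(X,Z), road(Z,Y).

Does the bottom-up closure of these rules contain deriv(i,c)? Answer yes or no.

round 1: derive cover(b,c) via R0 from knows(b,c)
round 1: derive cover(b,g) via R0 from knows(b,g)
round 1: derive cover(c,d) via R0 from knows(c,d)
round 1: derive cover(d,f) via R0 from knows(d,f)
round 1: derive cover(f,h) via R0 from knows(f,h)
round 1: derive cover(g,d) via R0 from knows(g,d)
round 1: derive cover(h,c) via R0 from knows(h,c)
round 1: derive cover(j,b) via R0 from knows(j,b)
round 1: derive cover(j,f) via R0 from knows(j,f)
round 1: derive cover(j,i) via R0 from knows(j,i)
round 1: derive deriv(b,c) via R2 from knows(b,c)
round 1: derive deriv(b,g) via R2 from knows(b,g)
round 1: derive deriv(c,d) via R2 from knows(c,d)
round 1: derive deriv(d,f) via R2 from knows(d,f)
round 1: derive deriv(f,h) via R2 from knows(f,h)
round 1: derive deriv(g,d) via R2 from knows(g,d)
round 1: derive deriv(h,c) via R2 from knows(h,c)
round 1: derive deriv(j,b) via R2 from knows(j,b)
round 1: derive deriv(j,f) via R2 from knows(j,f)
round 1: derive deriv(j,i) via R2 from knows(j,i)
round 1: derive deriv(b,i) via R4 from knows(b,g), road(g,i)
round 1: derive deriv(c,c) via R4 from knows(c,d), road(d,c)
round 1: derive deriv(c,f) via R4 from knows(c,d), road(d,f)
round 1: derive deriv(c,i) via R4 from knows(c,d), road(d,i)
round 1: derive deriv(d,a) via R4 from knows(d,f), road(f,a)
round 1: derive deriv(d,g) via R4 from knows(d,f), road(f,g)
round 1: derive deriv(f,g) via R4 from knows(f,h), road(h,g)
round 1: derive deriv(g,c) via R4 from knows(g,d), road(d,c)
round 1: derive deriv(g,f) via R4 from knows(g,d), road(d,f)
round 1: derive deriv(g,i) via R4 from knows(g,d), road(d,i)
round 1: derive deriv(j,a) via R4 from knows(j,f), road(f,a)
round 1: derive deriv(j,g) via R4 from knows(j,f), road(f,g)
round 2: derive cover(b,i) via R1 from cover(b,g), road(g,i)
round 2: derive cover(c,c) via R1 from cover(c,d), road(d,c)
round 2: derive cover(c,f) via R1 from cover(c,d), road(d,f)
round 2: derive cover(c,i) via R1 from cover(c,d), road(d,i)
round 2: derive cover(d,a) via R1 from cover(d,f), road(f,a)
round 2: derive cover(d,g) via R1 from cover(d,f), road(f,g)
round 2: derive cover(f,g) via R1 from cover(f,h), road(h,g)
round 2: derive cover(g,c) via R1 from cover(g,d), road(d,c)
round 2: derive cover(g,f) via R1 from cover(g,d), road(d,f)
round 2: derive cover(g,i) via R1 from cover(g,d), road(d,i)
round 2: derive cover(j,a) via R1 from cover(j,f), road(f,a)
round 2: derive cover(j,g) via R1 from cover(j,f), road(f,g)
round 2: derive deriv(b,d) via R3 from deriv(b,c), cover(c,d)
round 2: derive deriv(c,h) via R3 from deriv(c,f), cover(f,h)
round 2: derive deriv(d,d) via R3 from deriv(d,g), cover(g,d)
round 2: derive deriv(d,h) via R3 from deriv(d,f), cover(f,h)
round 2: derive deriv(f,c) via R3 from deriv(f,h), cover(h,c)
round 2: derive deriv(f,d) via R3 from deriv(f,g), cover(g,d)
round 2: derive deriv(g,h) via R3 from deriv(g,f), cover(f,h)
round 2: derive deriv(h,d) via R3 from deriv(h,c), cover(c,d)
round 2: derive deriv(j,c) via R3 from deriv(j,b), cover(b,c)
round 2: derive deriv(j,d) via R3 from deriv(j,g), cover(g,d)
round 2: derive deriv(j,h) via R3 from deriv(j,f), cover(f,h)
round 3: derive cover(b,b) via R1 from cover(b,i), road(i,b)
round 3: derive cover(c,a) via R1 from cover(c,f), road(f,a)
round 3: derive cover(c,b) via R1 from cover(c,i), road(i,b)
round 3: derive cover(c,g) via R1 from cover(c,f), road(f,g)
round 3: derive cover(d,i) via R1 from cover(d,g), road(g,i)
round 3: derive cover(f,i) via R1 from cover(f,g), road(g,i)
round 3: derive cover(g,a) via R1 from cover(g,f), road(f,a)
round 3: derive cover(g,b) via R1 from cover(g,i), road(i,b)
round 3: derive cover(g,g) via R1 from cover(g,f), road(f,g)
round 3: derive deriv(b,a) via R3 from deriv(b,d), cover(d,a)
round 3: derive deriv(b,f) via R3 from deriv(b,c), cover(c,f)
round 3: derive deriv(c,a) via R3 from deriv(c,d), cover(d,a)
round 3: derive deriv(c,g) via R3 from deriv(c,d), cover(d,g)
round 3: derive deriv(d,c) via R3 from deriv(d,g), cover(g,c)
round 3: derive deriv(d,i) via R3 from deriv(d,g), cover(g,i)
round 3: derive deriv(f,a) via R3 from deriv(f,d), cover(d,a)
round 3: derive deriv(f,f) via R3 from deriv(f,c), cover(c,f)
round 3: derive deriv(f,i) via R3 from deriv(f,c), cover(c,i)
round 3: derive deriv(g,a) via R3 from deriv(g,d), cover(d,a)
round 3: derive deriv(g,g) via R3 from deriv(g,d), cover(d,g)
round 3: derive deriv(h,a) via R3 from deriv(h,d), cover(d,a)
round 3: derive deriv(h,f) via R3 from deriv(h,c), cover(c,f)
round 3: derive deriv(h,g) via R3 from deriv(h,d), cover(d,g)
round 3: derive deriv(h,i) via R3 from deriv(h,c), cover(c,i)
round 4: derive cover(b,f) via R1 from cover(b,b), road(b,f)
round 4: derive cover(d,b) via R1 from cover(d,i), road(i,b)
round 4: derive cover(f,b) via R1 from cover(f,i), road(i,b)
round 4: derive deriv(b,b) via R3 from deriv(b,c), cover(c,b)
round 4: derive deriv(b,h) via R3 from deriv(b,f), cover(f,h)
round 4: derive deriv(c,b) via R3 from deriv(c,c), cover(c,b)
round 4: derive deriv(d,b) via R3 from deriv(d,c), cover(c,b)
round 4: derive deriv(f,b) via R3 from deriv(f,c), cover(c,b)
round 4: derive deriv(g,b) via R3 from deriv(g,c), cover(c,b)
round 4: derive deriv(h,b) via R3 from deriv(h,c), cover(c,b)
round 4: derive deriv(h,h) via R3 from deriv(h,f), cover(f,h)
round 5: derive cover(b,a) via R1 from cover(b,f), road(f,a)
round 5: derive cover(f,f) via R1 from cover(f,b), road(b,f)
round 6: derive cover(f,a) via R1 from cover(f,f), road(f,a)

no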